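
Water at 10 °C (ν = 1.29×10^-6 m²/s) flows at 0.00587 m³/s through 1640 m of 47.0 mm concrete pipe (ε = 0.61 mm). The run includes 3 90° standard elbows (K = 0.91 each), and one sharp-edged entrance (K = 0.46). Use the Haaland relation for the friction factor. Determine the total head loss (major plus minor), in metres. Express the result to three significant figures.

V = 4Q/(πD²) = 3.383 m/s; V²/2g = 0.5835 m
Re = 1.23×10^5, ε/D = 0.0130 → f = 0.04195 (Haaland)
Major: h_f = f(L/D)·V²/2g = 0.04195·34894·0.5835 = 854.1 m
Minor: ΣK = 3.19; h_m = ΣK·V²/2g = 1.861 m
Total H_L = 854.1 + 1.861 = 856.0 m

H_L ≈ 856 m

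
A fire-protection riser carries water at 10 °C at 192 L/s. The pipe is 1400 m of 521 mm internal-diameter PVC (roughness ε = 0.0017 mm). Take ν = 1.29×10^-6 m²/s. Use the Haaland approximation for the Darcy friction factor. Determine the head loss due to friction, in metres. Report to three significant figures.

h_f ≈ 1.54 m

V = 4Q/(πD²) = 4·0.192/(π·0.521²) = 0.9006 m/s
Re = VD/ν = 0.9006·0.521/1.29×10^-6 = 3.64×10^5 → turbulent
ε/D = 0.0017/521 = 3.26×10^-6
Haaland: f = 0.01387
h_f = f(L/D)V²/(2g) = 0.01387·(1400/0.521)·0.9006²/(2·9.81) = 1.541 m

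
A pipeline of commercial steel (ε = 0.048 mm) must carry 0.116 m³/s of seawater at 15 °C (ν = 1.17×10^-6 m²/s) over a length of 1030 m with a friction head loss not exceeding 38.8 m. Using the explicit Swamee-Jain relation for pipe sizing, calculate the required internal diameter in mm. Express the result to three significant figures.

Swamee-Jain (Type III): D = 0.66·[ε^1.25·(LQ²/(gh_f))^4.75 + ν·Q^9.4·(L/(gh_f))^5.2]^0.04
LQ²/(gh_f) = 0.03641; L/(gh_f) = 2.706
Term 1 = ε^1.25·(…)^4.75 = 5.85×10^-13; Term 2 = ν·Q^9.4·(…)^5.2 = 3.33×10^-13
D = 0.66·(5.85×10^-13 + 3.33×10^-13)^0.04 = 0.2178 m = 218 mm
Check: V = 3.11 m/s, Re = 5.80×10^5, f = 0.01552, h_f = 36.3 m ≈ 38.8 m ✓

D ≈ 218 mm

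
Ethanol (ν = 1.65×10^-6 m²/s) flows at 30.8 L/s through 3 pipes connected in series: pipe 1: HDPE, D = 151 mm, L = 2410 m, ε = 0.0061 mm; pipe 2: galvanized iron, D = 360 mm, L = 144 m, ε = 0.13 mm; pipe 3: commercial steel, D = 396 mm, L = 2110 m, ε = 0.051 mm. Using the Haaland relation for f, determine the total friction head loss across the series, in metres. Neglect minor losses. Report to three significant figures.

Pipe 1: V = 1.720 m/s, Re = 1.57×10^5, ε/D = 4.04×10^-5, f = 0.01647, h_1 = f(L/D)V²/2g = 39.64 m
Pipe 2: V = 0.3026 m/s, Re = 6.60×10^4, ε/D = 3.61×10^-4, f = 0.02078, h_2 = f(L/D)V²/2g = 0.03878 m
Pipe 3: V = 0.2501 m/s, Re = 6.00×10^4, ε/D = 1.29×10^-4, f = 0.02030, h_3 = f(L/D)V²/2g = 0.3448 m
Series → Q common, losses add: H = Σh = 40.03 m

H ≈ 40.0 m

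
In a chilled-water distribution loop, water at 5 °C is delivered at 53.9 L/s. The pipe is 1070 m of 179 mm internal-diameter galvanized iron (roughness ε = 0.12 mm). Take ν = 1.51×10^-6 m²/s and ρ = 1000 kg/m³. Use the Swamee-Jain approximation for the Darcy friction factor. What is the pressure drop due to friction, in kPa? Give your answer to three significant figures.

Δp ≈ 267 kPa

V = 4Q/(πD²) = 4·0.0539/(π·0.179²) = 2.142 m/s
Re = VD/ν = 2.142·0.179/1.51×10^-6 = 2.54×10^5 → turbulent
ε/D = 0.12/179 = 6.70×10^-4
Swamee-Jain: f = 0.01945
h_f = f(L/D)V²/(2g) = 0.01945·(1070/0.179)·2.142²/(2·9.81) = 27.18 m
Δp = ρg·h_f = 1000·9.81·27.18 = 266.6 kPa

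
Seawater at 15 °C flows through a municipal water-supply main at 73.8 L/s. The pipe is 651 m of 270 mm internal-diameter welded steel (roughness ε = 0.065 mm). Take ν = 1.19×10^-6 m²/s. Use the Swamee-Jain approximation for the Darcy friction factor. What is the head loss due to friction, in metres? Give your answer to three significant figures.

h_f ≈ 3.40 m

V = 4Q/(πD²) = 4·0.0738/(π·0.270²) = 1.289 m/s
Re = VD/ν = 1.289·0.270/1.19×10^-6 = 2.92×10^5 → turbulent
ε/D = 0.065/270 = 2.41×10^-4
Swamee-Jain: f = 0.01667
h_f = f(L/D)V²/(2g) = 0.01667·(651/0.270)·1.289²/(2·9.81) = 3.404 m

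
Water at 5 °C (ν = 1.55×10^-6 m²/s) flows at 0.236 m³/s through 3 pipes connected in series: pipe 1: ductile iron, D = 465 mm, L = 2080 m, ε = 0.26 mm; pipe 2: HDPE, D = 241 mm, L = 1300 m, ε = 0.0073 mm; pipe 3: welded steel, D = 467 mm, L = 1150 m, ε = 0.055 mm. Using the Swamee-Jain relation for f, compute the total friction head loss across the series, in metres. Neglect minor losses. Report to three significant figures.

Pipe 1: V = 1.390 m/s, Re = 4.17×10^5, ε/D = 5.59×10^-4, f = 0.01830, h_1 = f(L/D)V²/2g = 8.058 m
Pipe 2: V = 5.174 m/s, Re = 8.04×10^5, ε/D = 3.03×10^-5, f = 0.01266, h_2 = f(L/D)V²/2g = 93.16 m
Pipe 3: V = 1.378 m/s, Re = 4.15×10^5, ε/D = 1.18×10^-4, f = 0.01498, h_3 = f(L/D)V²/2g = 3.570 m
Series → Q common, losses add: H = Σh = 104.8 m

H ≈ 105 m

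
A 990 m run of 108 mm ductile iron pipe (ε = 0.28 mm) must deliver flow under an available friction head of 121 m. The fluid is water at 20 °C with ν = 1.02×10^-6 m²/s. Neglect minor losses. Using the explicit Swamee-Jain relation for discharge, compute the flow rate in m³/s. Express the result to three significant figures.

Q ≈ 0.0292 m³/s

Swamee-Jain (Type II): Q = -0.965·√(gD⁵h_f/L)·ln[ε/(3.7D) + √(3.17ν²L/(gD³h_f))]
√(gD⁵h_f/L) = √(9.81·0.108⁵·121/990) = 0.004197
ε/(3.7D) = 7.01×10^-4; √(3.17ν²L/(gD³h_f)) = 4.67×10^-5
Q = -0.965·0.004197·ln(7.474×10^-4) = 0.02916 m³/s
Check: V = 3.18 m/s, Re = 3.37×10^5, f = 0.02571, h_f = 122 m ≈ 121 m ✓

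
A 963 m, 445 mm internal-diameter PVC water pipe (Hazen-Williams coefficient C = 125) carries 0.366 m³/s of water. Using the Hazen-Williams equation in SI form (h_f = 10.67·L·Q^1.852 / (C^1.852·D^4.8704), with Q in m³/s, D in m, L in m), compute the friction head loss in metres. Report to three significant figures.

h_f = 10.67·963·0.366^1.852 / (125^1.852·0.445^4.8704) = 10.78 m

h_f ≈ 10.8 m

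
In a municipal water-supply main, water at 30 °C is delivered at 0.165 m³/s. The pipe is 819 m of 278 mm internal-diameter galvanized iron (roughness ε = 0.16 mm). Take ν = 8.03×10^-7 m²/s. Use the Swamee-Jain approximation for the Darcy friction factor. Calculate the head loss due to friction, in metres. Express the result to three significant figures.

V = 4Q/(πD²) = 4·0.165/(π·0.278²) = 2.718 m/s
Re = VD/ν = 2.718·0.278/8.03×10^-7 = 9.41×10^5 → turbulent
ε/D = 0.16/278 = 5.76×10^-4
Swamee-Jain: f = 0.01782
h_f = f(L/D)V²/(2g) = 0.01782·(819/0.278)·2.718²/(2·9.81) = 19.77 m

h_f ≈ 19.8 m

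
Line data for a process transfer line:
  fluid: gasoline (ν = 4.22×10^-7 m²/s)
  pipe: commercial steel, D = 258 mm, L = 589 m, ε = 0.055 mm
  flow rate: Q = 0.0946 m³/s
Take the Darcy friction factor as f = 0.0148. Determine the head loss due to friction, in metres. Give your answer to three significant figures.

h_f ≈ 5.64 m

V = 4Q/(πD²) = 4·0.0946/(π·0.258²) = 1.810 m/s
h_f = f(L/D)V²/(2g) = 0.01480·(589/0.258)·1.810²/(2·9.81) = 5.639 m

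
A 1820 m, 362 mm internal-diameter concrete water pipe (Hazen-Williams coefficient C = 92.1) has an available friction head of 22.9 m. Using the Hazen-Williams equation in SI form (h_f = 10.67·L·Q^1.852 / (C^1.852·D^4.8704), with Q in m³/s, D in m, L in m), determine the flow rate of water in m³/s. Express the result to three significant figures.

Rearranging: Q = [h_f·C^1.852·D^4.8704 / (10.67·L)]^(1/1.852)
Q = [22.9·92.1^1.852·0.362^4.8704 / (10.67·1820)]^0.540 = 0.1669 m³/s

Q ≈ 0.167 m³/s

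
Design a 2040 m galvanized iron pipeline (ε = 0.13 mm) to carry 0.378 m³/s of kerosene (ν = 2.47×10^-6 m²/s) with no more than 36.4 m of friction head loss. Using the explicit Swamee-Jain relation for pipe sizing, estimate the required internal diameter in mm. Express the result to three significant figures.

D ≈ 412 mm

Swamee-Jain (Type III): D = 0.66·[ε^1.25·(LQ²/(gh_f))^4.75 + ν·Q^9.4·(L/(gh_f))^5.2]^0.04
LQ²/(gh_f) = 0.8163; L/(gh_f) = 5.713
Term 1 = ε^1.25·(…)^4.75 = 5.29×10^-6; Term 2 = ν·Q^9.4·(…)^5.2 = 2.27×10^-6
D = 0.66·(5.29×10^-6 + 2.27×10^-6)^0.04 = 0.4118 m = 412 mm
Check: V = 2.84 m/s, Re = 4.73×10^5, f = 0.01656, h_f = 33.7 m ≈ 36.4 m ✓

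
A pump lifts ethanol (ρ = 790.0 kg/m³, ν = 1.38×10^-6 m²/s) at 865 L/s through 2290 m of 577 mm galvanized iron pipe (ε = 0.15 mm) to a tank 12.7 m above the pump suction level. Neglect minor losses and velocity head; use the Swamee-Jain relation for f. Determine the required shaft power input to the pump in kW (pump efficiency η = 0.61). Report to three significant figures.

V = 4Q/(πD²) = 3.308 m/s; Re = 1.38×10^6; ε/D = 2.60×10^-4; f = 0.01518
h_f = f(L/D)V²/2g = 33.59 m
Total head H = z + h_f = 12.7 + 33.59 = 46.29 m
P_hyd = ρgQH = 790.0·9.81·0.865·46.29 = 310.3 kW
P_shaft = P_hyd/η = 310.3/0.61 = 508.7 kW

P_shaft ≈ 509 kW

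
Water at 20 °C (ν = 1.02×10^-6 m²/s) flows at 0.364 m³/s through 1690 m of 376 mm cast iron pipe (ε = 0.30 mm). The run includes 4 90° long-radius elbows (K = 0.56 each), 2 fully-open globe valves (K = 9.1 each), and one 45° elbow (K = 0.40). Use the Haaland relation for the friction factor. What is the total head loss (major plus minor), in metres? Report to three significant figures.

H_L ≈ 57.9 m

V = 4Q/(πD²) = 3.278 m/s; V²/2g = 0.5477 m
Re = 1.21×10^6, ε/D = 7.98×10^-4 → f = 0.01890 (Haaland)
Major: h_f = f(L/D)·V²/2g = 0.01890·4495·0.5477 = 46.52 m
Minor: ΣK = 20.8; h_m = ΣK·V²/2g = 11.41 m
Total H_L = 46.52 + 11.41 = 57.94 m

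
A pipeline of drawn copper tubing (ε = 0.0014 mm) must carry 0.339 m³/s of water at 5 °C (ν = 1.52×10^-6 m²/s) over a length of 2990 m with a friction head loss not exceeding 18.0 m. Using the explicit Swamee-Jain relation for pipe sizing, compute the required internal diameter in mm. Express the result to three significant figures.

Swamee-Jain (Type III): D = 0.66·[ε^1.25·(LQ²/(gh_f))^4.75 + ν·Q^9.4·(L/(gh_f))^5.2]^0.04
LQ²/(gh_f) = 1.946; L/(gh_f) = 16.93
Term 1 = ε^1.25·(…)^4.75 = 1.14×10^-6; Term 2 = ν·Q^9.4·(…)^5.2 = 1.43×10^-4
D = 0.66·(1.14×10^-6 + 1.43×10^-4)^0.04 = 0.4633 m = 463 mm
Check: V = 2.01 m/s, Re = 6.13×10^5, f = 0.01268, h_f = 16.9 m ≈ 18.0 m ✓

D ≈ 463 mm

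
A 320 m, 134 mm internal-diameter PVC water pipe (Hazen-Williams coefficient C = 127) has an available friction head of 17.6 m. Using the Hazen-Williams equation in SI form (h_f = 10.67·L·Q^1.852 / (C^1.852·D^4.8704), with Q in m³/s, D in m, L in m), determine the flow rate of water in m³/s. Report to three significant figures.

Q ≈ 0.0374 m³/s

Rearranging: Q = [h_f·C^1.852·D^4.8704 / (10.67·L)]^(1/1.852)
Q = [17.6·127^1.852·0.134^4.8704 / (10.67·320)]^0.540 = 0.03741 m³/s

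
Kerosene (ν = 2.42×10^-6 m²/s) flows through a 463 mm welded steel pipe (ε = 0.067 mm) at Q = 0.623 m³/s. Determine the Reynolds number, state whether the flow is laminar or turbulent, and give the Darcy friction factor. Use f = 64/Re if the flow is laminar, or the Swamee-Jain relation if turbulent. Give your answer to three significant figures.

V = 4Q/(πD²) = 3.700 m/s
Re = VD/ν = 3.700·0.463/2.42×10^-6 = 7.08×10^5
Re > 4000 → turbulent; ε/D = 1.45×10^-4
Swamee-Jain: f = 0.01449

Re ≈ 7.08×10^5; turbulent; f ≈ 0.0145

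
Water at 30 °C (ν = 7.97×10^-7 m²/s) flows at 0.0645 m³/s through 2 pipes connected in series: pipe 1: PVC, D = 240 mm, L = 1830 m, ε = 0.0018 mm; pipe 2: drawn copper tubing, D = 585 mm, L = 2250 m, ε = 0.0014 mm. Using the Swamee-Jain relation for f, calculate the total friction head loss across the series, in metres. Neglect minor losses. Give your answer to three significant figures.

Pipe 1: V = 1.426 m/s, Re = 4.29×10^5, ε/D = 7.50×10^-6, f = 0.01357, h_1 = f(L/D)V²/2g = 10.72 m
Pipe 2: V = 0.2400 m/s, Re = 1.76×10^5, ε/D = 2.39×10^-6, f = 0.01594, h_2 = f(L/D)V²/2g = 0.1800 m
Series → Q common, losses add: H = Σh = 10.90 m

H ≈ 10.9 m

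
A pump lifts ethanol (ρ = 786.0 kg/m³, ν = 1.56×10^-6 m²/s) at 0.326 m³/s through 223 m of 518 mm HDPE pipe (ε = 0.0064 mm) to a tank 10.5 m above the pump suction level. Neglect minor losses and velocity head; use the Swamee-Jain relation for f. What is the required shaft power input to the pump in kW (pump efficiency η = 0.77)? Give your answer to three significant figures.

V = 4Q/(πD²) = 1.547 m/s; Re = 5.14×10^5; ε/D = 1.24×10^-5; f = 0.01323
h_f = f(L/D)V²/2g = 0.6946 m
Total head H = z + h_f = 10.5 + 0.6946 = 11.19 m
P_hyd = ρgQH = 786.0·9.81·0.326·11.19 = 28.14 kW
P_shaft = P_hyd/η = 28.14/0.77 = 36.54 kW

P_shaft ≈ 36.5 kW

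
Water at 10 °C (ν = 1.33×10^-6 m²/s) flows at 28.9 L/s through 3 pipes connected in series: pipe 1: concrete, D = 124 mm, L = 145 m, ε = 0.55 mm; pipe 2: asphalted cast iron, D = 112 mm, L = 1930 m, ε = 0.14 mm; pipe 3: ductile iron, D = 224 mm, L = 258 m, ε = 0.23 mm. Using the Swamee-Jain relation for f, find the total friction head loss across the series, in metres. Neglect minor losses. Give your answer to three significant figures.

Pipe 1: V = 2.393 m/s, Re = 2.23×10^5, ε/D = 0.00444, f = 0.02992, h_1 = f(L/D)V²/2g = 10.21 m
Pipe 2: V = 2.933 m/s, Re = 2.47×10^5, ε/D = 0.00125, f = 0.02190, h_2 = f(L/D)V²/2g = 165.5 m
Pipe 3: V = 0.7334 m/s, Re = 1.24×10^5, ε/D = 0.00103, f = 0.02203, h_3 = f(L/D)V²/2g = 0.6954 m
Series → Q common, losses add: H = Σh = 176.4 m

H ≈ 176 m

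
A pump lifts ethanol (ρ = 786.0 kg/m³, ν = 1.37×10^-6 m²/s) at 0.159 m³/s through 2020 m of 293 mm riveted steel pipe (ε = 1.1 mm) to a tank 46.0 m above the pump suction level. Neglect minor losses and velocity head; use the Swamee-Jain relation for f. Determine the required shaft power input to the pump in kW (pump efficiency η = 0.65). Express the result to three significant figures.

P_shaft ≈ 191 kW

V = 4Q/(πD²) = 2.358 m/s; Re = 5.04×10^5; ε/D = 0.00375; f = 0.02823
h_f = f(L/D)V²/2g = 55.16 m
Total head H = z + h_f = 46.0 + 55.16 = 101.2 m
P_hyd = ρgQH = 786.0·9.81·0.159·101.2 = 124.0 kW
P_shaft = P_hyd/η = 124.0/0.65 = 190.8 kW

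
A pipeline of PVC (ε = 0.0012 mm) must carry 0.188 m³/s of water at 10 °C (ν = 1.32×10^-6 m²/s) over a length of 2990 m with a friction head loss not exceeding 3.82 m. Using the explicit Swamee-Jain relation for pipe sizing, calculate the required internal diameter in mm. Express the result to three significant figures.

D ≈ 509 mm

Swamee-Jain (Type III): D = 0.66·[ε^1.25·(LQ²/(gh_f))^4.75 + ν·Q^9.4·(L/(gh_f))^5.2]^0.04
LQ²/(gh_f) = 2.820; L/(gh_f) = 79.79
Term 1 = ε^1.25·(…)^4.75 = 5.47×10^-6; Term 2 = ν·Q^9.4·(…)^5.2 = 0.00154
D = 0.66·(5.47×10^-6 + 0.00154)^0.04 = 0.5095 m = 509 mm
Check: V = 0.922 m/s, Re = 3.56×10^5, f = 0.01395, h_f = 3.55 m ≈ 3.82 m ✓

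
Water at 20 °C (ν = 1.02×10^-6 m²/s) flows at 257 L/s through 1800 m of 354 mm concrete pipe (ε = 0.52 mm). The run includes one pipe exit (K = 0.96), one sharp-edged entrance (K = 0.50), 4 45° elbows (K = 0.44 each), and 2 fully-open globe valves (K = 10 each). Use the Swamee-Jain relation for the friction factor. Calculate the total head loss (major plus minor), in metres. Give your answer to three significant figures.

V = 4Q/(πD²) = 2.611 m/s; V²/2g = 0.3475 m
Re = 9.06×10^5, ε/D = 0.00147 → f = 0.02195 (Swamee-Jain)
Major: h_f = f(L/D)·V²/2g = 0.02195·5085·0.3475 = 38.79 m
Minor: ΣK = 23.2; h_m = ΣK·V²/2g = 8.069 m
Total H_L = 38.79 + 8.069 = 46.86 m

H_L ≈ 46.9 m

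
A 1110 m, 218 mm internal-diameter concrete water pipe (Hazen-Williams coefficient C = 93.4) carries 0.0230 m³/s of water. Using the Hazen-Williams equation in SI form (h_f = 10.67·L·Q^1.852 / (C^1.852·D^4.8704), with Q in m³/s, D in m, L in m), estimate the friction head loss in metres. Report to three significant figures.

h_f ≈ 4.10 m

h_f = 10.67·1110·0.0230^1.852 / (93.4^1.852·0.218^4.8704) = 4.095 m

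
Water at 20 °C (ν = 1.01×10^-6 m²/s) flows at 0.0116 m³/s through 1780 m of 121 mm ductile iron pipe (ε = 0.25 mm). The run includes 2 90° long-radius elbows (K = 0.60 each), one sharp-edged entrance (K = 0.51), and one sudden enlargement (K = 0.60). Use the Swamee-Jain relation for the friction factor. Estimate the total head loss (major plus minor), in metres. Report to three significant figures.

H_L ≈ 19.4 m

V = 4Q/(πD²) = 1.009 m/s; V²/2g = 0.05187 m
Re = 1.21×10^5, ε/D = 0.00207 → f = 0.02523 (Swamee-Jain)
Major: h_f = f(L/D)·V²/2g = 0.02523·14711·0.05187 = 19.25 m
Minor: ΣK = 2.31; h_m = ΣK·V²/2g = 0.1198 m
Total H_L = 19.25 + 0.1198 = 19.37 m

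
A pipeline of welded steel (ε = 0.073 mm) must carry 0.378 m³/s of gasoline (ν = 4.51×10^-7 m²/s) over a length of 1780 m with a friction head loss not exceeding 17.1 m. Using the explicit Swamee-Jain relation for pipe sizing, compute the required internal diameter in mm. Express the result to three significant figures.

D ≈ 447 mm

Swamee-Jain (Type III): D = 0.66·[ε^1.25·(LQ²/(gh_f))^4.75 + ν·Q^9.4·(L/(gh_f))^5.2]^0.04
LQ²/(gh_f) = 1.516; L/(gh_f) = 10.61
Term 1 = ε^1.25·(…)^4.75 = 4.87×10^-5; Term 2 = ν·Q^9.4·(…)^5.2 = 1.04×10^-5
D = 0.66·(4.87×10^-5 + 1.04×10^-5)^0.04 = 0.4471 m = 447 mm
Check: V = 2.41 m/s, Re = 2.39×10^6, f = 0.01376, h_f = 16.2 m ≈ 17.1 m ✓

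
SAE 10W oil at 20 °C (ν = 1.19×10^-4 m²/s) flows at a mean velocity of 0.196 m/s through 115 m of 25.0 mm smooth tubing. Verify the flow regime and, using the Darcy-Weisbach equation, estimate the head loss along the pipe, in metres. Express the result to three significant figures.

Re = VD/ν = 0.196·0.02500/1.19×10^-4 = 41.2 → laminar (Re < 2300)
f = 64/Re = 1.554
h_f = f(L/D)V²/(2g) = 1.554·(115/0.02500)·0.196²/(2·9.81) = 14.00 m

h_f ≈ 14.0 m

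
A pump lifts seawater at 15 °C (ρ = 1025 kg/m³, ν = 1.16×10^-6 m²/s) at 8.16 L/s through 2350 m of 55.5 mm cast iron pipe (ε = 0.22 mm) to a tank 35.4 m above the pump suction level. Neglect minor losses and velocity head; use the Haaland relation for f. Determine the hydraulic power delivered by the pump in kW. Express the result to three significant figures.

P_hyd ≈ 61.4 kW

V = 4Q/(πD²) = 3.373 m/s; Re = 1.61×10^5; ε/D = 0.00396; f = 0.02902
h_f = f(L/D)V²/2g = 712.4 m
Total head H = z + h_f = 35.4 + 712.4 = 747.8 m
P_hyd = ρgQH = 1025·9.81·0.00816·747.8 = 61.36 kW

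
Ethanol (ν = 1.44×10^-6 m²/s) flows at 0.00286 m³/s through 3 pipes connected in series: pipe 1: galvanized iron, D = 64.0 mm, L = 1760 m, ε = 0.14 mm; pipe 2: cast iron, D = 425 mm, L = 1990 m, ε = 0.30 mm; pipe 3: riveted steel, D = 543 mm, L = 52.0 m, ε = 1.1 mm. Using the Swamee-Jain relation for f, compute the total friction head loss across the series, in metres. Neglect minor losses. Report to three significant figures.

H ≈ 30.9 m

Pipe 1: V = 0.8890 m/s, Re = 3.95×10^4, ε/D = 0.00219, f = 0.02786, h_1 = f(L/D)V²/2g = 30.86 m
Pipe 2: V = 0.02016 m/s, Re = 5950, ε/D = 7.06×10^-4, f = 0.03688, h_2 = f(L/D)V²/2g = 0.003577 m
Pipe 3: V = 0.01235 m/s, Re = 4660, ε/D = 0.00203, f = 0.04109, h_3 = f(L/D)V²/2g = 3.059×10^-5 m
Series → Q common, losses add: H = Σh = 30.86 m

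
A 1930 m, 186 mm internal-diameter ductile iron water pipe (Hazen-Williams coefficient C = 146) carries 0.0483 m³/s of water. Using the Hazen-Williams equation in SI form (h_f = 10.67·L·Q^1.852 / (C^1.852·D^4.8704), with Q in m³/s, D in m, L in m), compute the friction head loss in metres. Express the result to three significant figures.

h_f = 10.67·1930·0.0483^1.852 / (146^1.852·0.186^4.8704) = 26.65 m

h_f ≈ 26.7 m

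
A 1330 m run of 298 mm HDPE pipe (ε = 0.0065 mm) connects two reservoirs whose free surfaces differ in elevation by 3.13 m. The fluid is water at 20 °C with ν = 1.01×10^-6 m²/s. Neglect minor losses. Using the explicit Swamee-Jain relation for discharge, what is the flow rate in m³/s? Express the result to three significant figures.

Q ≈ 0.0672 m³/s

Swamee-Jain (Type II): Q = -0.965·√(gD⁵h_f/L)·ln[ε/(3.7D) + √(3.17ν²L/(gD³h_f))]
√(gD⁵h_f/L) = √(9.81·0.298⁵·3.13/1330) = 0.007366
ε/(3.7D) = 5.90×10^-6; √(3.17ν²L/(gD³h_f)) = 7.28×10^-5
Q = -0.965·0.007366·ln(7.865×10^-5) = 0.06717 m³/s
Check: V = 0.963 m/s, Re = 2.84×10^5, f = 0.01477, h_f = 3.12 m ≈ 3.13 m ✓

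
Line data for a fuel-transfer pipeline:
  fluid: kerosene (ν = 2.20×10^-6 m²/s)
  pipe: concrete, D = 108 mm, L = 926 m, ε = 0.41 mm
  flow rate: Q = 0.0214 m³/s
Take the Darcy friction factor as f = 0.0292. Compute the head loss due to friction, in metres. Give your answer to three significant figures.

V = 4Q/(πD²) = 4·0.0214/(π·0.108²) = 2.336 m/s
h_f = f(L/D)V²/(2g) = 0.02920·(926/0.108)·2.336²/(2·9.81) = 69.63 m

h_f ≈ 69.6 m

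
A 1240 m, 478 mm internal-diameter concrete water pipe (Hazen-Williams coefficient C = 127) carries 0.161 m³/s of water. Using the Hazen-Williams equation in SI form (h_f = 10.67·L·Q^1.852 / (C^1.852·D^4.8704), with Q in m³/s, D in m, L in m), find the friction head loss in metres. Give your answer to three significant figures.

h_f = 10.67·1240·0.161^1.852 / (127^1.852·0.478^4.8704) = 2.078 m

h_f ≈ 2.08 m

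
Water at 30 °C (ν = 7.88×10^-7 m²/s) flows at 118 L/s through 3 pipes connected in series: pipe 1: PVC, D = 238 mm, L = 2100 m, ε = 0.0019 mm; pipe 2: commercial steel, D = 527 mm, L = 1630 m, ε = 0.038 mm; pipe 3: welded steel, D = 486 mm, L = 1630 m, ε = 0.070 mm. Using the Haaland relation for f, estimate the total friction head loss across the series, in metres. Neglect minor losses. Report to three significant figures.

Pipe 1: V = 2.652 m/s, Re = 8.01×10^5, ε/D = 7.98×10^-6, f = 0.01215, h_1 = f(L/D)V²/2g = 38.45 m
Pipe 2: V = 0.5410 m/s, Re = 3.62×10^5, ε/D = 7.21×10^-5, f = 0.01457, h_2 = f(L/D)V²/2g = 0.6722 m
Pipe 3: V = 0.6361 m/s, Re = 3.92×10^5, ε/D = 1.44×10^-4, f = 0.01512, h_3 = f(L/D)V²/2g = 1.046 m
Series → Q common, losses add: H = Σh = 40.17 m

H ≈ 40.2 m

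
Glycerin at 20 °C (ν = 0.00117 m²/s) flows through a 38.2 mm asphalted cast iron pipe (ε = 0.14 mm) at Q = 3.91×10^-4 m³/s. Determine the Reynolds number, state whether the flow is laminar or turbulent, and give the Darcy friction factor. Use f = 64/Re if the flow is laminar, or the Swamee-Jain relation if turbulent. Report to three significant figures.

Re ≈ 11.1; laminar; f = 64/Re ≈ 5.75

V = 4Q/(πD²) = 0.3412 m/s
Re = VD/ν = 0.3412·0.0382/0.00117 = 11.1
Re < 2300 → laminar → f = 64/Re = 5.746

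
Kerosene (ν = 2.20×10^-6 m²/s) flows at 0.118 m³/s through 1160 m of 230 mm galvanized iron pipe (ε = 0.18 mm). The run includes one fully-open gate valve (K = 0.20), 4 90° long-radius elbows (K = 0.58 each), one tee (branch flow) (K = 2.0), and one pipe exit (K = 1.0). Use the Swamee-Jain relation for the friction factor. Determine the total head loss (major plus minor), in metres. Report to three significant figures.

H_L ≈ 43.3 m

V = 4Q/(πD²) = 2.840 m/s; V²/2g = 0.4111 m
Re = 2.97×10^5, ε/D = 7.83×10^-4 → f = 0.01980 (Swamee-Jain)
Major: h_f = f(L/D)·V²/2g = 0.01980·5043·0.4111 = 41.06 m
Minor: ΣK = 5.52; h_m = ΣK·V²/2g = 2.269 m
Total H_L = 41.06 + 2.269 = 43.32 m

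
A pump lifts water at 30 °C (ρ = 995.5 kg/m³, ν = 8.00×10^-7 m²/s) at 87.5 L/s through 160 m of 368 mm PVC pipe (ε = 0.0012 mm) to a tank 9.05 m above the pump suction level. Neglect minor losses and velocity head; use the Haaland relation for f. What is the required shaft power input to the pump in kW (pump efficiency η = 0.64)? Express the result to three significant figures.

P_shaft ≈ 12.4 kW

V = 4Q/(πD²) = 0.8227 m/s; Re = 3.78×10^5; ε/D = 3.26×10^-6; f = 0.01377
h_f = f(L/D)V²/2g = 0.2065 m
Total head H = z + h_f = 9.05 + 0.2065 = 9.256 m
P_hyd = ρgQH = 995.5·9.81·0.0875·9.256 = 7.910 kW
P_shaft = P_hyd/η = 7.910/0.64 = 12.36 kW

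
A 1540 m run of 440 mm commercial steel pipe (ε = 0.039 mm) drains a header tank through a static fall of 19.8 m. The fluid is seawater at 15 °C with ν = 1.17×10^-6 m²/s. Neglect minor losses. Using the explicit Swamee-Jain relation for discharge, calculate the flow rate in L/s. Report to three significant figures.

Swamee-Jain (Type II): Q = -0.965·√(gD⁵h_f/L)·ln[ε/(3.7D) + √(3.17ν²L/(gD³h_f))]
√(gD⁵h_f/L) = √(9.81·0.440⁵·19.8/1540) = 0.04561
ε/(3.7D) = 2.40×10^-5; √(3.17ν²L/(gD³h_f)) = 2.01×10^-5
Q = -0.965·0.04561·ln(4.405×10^-5) = 0.4414 m³/s
Check: V = 2.90 m/s, Re = 1.09×10^6, f = 0.01324, h_f = 19.9 m ≈ 19.8 m ✓

Q ≈ 441 L/s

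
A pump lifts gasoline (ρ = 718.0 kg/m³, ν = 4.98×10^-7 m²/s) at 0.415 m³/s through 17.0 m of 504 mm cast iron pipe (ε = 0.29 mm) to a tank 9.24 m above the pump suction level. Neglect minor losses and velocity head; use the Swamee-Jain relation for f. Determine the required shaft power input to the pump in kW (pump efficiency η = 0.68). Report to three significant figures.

V = 4Q/(πD²) = 2.080 m/s; Re = 2.11×10^6; ε/D = 5.75×10^-4; f = 0.01753
h_f = f(L/D)V²/2g = 0.1304 m
Total head H = z + h_f = 9.24 + 0.1304 = 9.370 m
P_hyd = ρgQH = 718.0·9.81·0.415·9.370 = 27.39 kW
P_shaft = P_hyd/η = 27.39/0.68 = 40.28 kW

P_shaft ≈ 40.3 kW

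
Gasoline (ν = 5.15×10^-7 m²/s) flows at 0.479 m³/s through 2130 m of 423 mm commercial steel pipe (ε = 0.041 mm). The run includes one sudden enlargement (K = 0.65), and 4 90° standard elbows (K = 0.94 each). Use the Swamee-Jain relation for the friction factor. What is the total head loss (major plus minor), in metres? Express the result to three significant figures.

H_L ≈ 40.2 m

V = 4Q/(πD²) = 3.409 m/s; V²/2g = 0.5921 m
Re = 2.80×10^6, ε/D = 9.69×10^-5 → f = 0.01261 (Swamee-Jain)
Major: h_f = f(L/D)·V²/2g = 0.01261·5035·0.5921 = 37.59 m
Minor: ΣK = 4.41; h_m = ΣK·V²/2g = 2.611 m
Total H_L = 37.59 + 2.611 = 40.21 m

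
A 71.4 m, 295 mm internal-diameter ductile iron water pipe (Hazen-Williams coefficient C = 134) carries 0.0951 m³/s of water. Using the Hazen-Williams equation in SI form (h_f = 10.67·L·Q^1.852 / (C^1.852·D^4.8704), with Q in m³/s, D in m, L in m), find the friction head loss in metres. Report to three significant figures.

h_f ≈ 0.429 m

h_f = 10.67·71.4·0.0951^1.852 / (134^1.852·0.295^4.8704) = 0.4288 m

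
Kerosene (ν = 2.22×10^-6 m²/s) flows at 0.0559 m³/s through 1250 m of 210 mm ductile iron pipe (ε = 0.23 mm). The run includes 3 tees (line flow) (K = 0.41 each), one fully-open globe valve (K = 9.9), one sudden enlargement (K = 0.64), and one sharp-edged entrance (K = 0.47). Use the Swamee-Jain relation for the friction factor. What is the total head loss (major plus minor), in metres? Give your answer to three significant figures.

H_L ≈ 19.0 m

V = 4Q/(πD²) = 1.614 m/s; V²/2g = 0.1328 m
Re = 1.53×10^5, ε/D = 0.00110 → f = 0.02193 (Swamee-Jain)
Major: h_f = f(L/D)·V²/2g = 0.02193·5952·0.1328 = 17.33 m
Minor: ΣK = 12.2; h_m = ΣK·V²/2g = 1.625 m
Total H_L = 17.33 + 1.625 = 18.95 m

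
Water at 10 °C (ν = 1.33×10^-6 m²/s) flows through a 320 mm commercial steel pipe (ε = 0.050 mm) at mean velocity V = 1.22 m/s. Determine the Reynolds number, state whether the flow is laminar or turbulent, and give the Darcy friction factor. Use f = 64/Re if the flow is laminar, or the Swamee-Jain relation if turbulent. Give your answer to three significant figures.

Re = VD/ν = 1.220·0.320/1.33×10^-6 = 2.94×10^5
Re > 4000 → turbulent; ε/D = 1.56×10^-4
Swamee-Jain: f = 0.01599

Re ≈ 2.94×10^5; turbulent; f ≈ 0.0160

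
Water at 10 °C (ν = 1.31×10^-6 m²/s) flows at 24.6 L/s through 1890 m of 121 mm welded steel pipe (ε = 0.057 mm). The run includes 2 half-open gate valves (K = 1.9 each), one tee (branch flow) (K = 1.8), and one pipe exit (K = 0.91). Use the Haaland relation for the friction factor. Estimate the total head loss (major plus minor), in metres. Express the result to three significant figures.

V = 4Q/(πD²) = 2.139 m/s; V²/2g = 0.2333 m
Re = 1.98×10^5, ε/D = 4.71×10^-4 → f = 0.01850 (Haaland)
Major: h_f = f(L/D)·V²/2g = 0.01850·15620·0.2333 = 67.42 m
Minor: ΣK = 6.51; h_m = ΣK·V²/2g = 1.519 m
Total H_L = 67.42 + 1.519 = 68.94 m

H_L ≈ 68.9 m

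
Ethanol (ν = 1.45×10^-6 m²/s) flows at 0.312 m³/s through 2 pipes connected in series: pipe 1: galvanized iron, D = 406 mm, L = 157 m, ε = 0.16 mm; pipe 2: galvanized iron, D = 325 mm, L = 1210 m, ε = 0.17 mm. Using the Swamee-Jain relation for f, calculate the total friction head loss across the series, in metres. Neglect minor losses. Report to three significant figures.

Pipe 1: V = 2.410 m/s, Re = 6.75×10^5, ε/D = 3.94×10^-4, f = 0.01681, h_1 = f(L/D)V²/2g = 1.924 m
Pipe 2: V = 3.761 m/s, Re = 8.43×10^5, ε/D = 5.23×10^-4, f = 0.01755, h_2 = f(L/D)V²/2g = 47.10 m
Series → Q common, losses add: H = Σh = 49.02 m

H ≈ 49.0 m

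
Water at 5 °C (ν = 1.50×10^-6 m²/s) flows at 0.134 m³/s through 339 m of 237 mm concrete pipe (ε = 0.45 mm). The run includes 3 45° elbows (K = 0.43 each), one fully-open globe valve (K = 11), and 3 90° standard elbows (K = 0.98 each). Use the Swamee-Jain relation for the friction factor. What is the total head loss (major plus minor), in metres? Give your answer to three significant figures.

H_L ≈ 23.0 m

V = 4Q/(πD²) = 3.038 m/s; V²/2g = 0.4703 m
Re = 4.80×10^5, ε/D = 0.00190 → f = 0.02361 (Swamee-Jain)
Major: h_f = f(L/D)·V²/2g = 0.02361·1430·0.4703 = 15.88 m
Minor: ΣK = 15.2; h_m = ΣK·V²/2g = 7.162 m
Total H_L = 15.88 + 7.162 = 23.05 m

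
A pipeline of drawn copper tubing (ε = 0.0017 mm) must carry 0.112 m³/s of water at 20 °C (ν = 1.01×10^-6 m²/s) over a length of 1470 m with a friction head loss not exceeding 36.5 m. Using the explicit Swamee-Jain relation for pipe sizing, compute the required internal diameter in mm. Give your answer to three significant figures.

D ≈ 224 mm

Swamee-Jain (Type III): D = 0.66·[ε^1.25·(LQ²/(gh_f))^4.75 + ν·Q^9.4·(L/(gh_f))^5.2]^0.04
LQ²/(gh_f) = 0.05150; L/(gh_f) = 4.105
Term 1 = ε^1.25·(…)^4.75 = 4.67×10^-14; Term 2 = ν·Q^9.4·(…)^5.2 = 1.80×10^-12
D = 0.66·(4.67×10^-14 + 1.80×10^-12)^0.04 = 0.2240 m = 224 mm
Check: V = 2.84 m/s, Re = 6.30×10^5, f = 0.01271, h_f = 34.3 m ≈ 36.5 m ✓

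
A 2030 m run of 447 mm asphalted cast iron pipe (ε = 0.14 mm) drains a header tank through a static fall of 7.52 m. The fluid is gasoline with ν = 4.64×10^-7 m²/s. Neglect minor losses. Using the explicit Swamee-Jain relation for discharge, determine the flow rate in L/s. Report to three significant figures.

Swamee-Jain (Type II): Q = -0.965·√(gD⁵h_f/L)·ln[ε/(3.7D) + √(3.17ν²L/(gD³h_f))]
√(gD⁵h_f/L) = √(9.81·0.447⁵·7.52/2030) = 0.02547
ε/(3.7D) = 8.46×10^-5; √(3.17ν²L/(gD³h_f)) = 1.45×10^-5
Q = -0.965·0.02547·ln(9.915×10^-5) = 0.2266 m³/s
Check: V = 1.44 m/s, Re = 1.39×10^6, f = 0.01568, h_f = 7.56 m ≈ 7.52 m ✓

Q ≈ 227 L/s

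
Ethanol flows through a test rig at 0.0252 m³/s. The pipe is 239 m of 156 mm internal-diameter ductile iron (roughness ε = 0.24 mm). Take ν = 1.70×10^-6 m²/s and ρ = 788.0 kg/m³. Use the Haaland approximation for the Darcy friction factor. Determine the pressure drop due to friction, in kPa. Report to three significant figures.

Δp ≈ 24.6 kPa

V = 4Q/(πD²) = 4·0.0252/(π·0.156²) = 1.318 m/s
Re = VD/ν = 1.318·0.156/1.70×10^-6 = 1.21×10^5 → turbulent
ε/D = 0.24/156 = 0.00154
Haaland: f = 0.02340
h_f = f(L/D)V²/(2g) = 0.02340·(239/0.156)·1.318²/(2·9.81) = 3.177 m
Δp = ρg·h_f = 788.0·9.81·3.177 = 24.56 kPa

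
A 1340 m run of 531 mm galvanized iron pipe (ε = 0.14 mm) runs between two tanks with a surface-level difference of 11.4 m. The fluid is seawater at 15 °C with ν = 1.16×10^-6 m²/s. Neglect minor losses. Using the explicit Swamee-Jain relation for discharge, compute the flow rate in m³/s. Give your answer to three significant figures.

Q ≈ 0.534 m³/s

Swamee-Jain (Type II): Q = -0.965·√(gD⁵h_f/L)·ln[ε/(3.7D) + √(3.17ν²L/(gD³h_f))]
√(gD⁵h_f/L) = √(9.81·0.531⁵·11.4/1340) = 0.05936
ε/(3.7D) = 7.13×10^-5; √(3.17ν²L/(gD³h_f)) = 1.85×10^-5
Q = -0.965·0.05936·ln(8.973×10^-5) = 0.5338 m³/s
Check: V = 2.41 m/s, Re = 1.10×10^6, f = 0.01535, h_f = 11.5 m ≈ 11.4 m ✓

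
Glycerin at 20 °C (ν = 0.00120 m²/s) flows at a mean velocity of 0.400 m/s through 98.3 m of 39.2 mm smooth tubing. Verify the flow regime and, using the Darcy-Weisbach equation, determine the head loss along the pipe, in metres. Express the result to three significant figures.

h_f ≈ 100 m

Re = VD/ν = 0.400·0.03920/0.00120 = 13.1 → laminar (Re < 2300)
f = 64/Re = 4.898
h_f = f(L/D)V²/(2g) = 4.898·(98.3/0.03920)·0.400²/(2·9.81) = 100.2 m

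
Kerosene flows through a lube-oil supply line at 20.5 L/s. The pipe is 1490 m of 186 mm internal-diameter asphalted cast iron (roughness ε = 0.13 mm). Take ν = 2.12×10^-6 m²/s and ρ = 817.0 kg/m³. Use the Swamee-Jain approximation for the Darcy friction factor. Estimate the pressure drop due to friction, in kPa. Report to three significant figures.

Δp ≈ 41.6 kPa

V = 4Q/(πD²) = 4·0.0205/(π·0.186²) = 0.7545 m/s
Re = VD/ν = 0.7545·0.186/2.12×10^-6 = 6.62×10^4 → turbulent
ε/D = 0.13/186 = 6.99×10^-4
Swamee-Jain: f = 0.02235
h_f = f(L/D)V²/(2g) = 0.02235·(1490/0.186)·0.7545²/(2·9.81) = 5.193 m
Δp = ρg·h_f = 817.0·9.81·5.193 = 41.62 kPa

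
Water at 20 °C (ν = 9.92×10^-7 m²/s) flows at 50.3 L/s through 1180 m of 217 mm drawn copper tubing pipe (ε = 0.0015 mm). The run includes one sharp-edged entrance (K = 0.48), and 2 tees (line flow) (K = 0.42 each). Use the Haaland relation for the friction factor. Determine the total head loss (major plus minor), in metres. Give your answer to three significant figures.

V = 4Q/(πD²) = 1.360 m/s; V²/2g = 0.09428 m
Re = 2.98×10^5, ε/D = 6.91×10^-6 → f = 0.01442 (Haaland)
Major: h_f = f(L/D)·V²/2g = 0.01442·5438·0.09428 = 7.392 m
Minor: ΣK = 1.32; h_m = ΣK·V²/2g = 0.1244 m
Total H_L = 7.392 + 0.1244 = 7.517 m

H_L ≈ 7.52 m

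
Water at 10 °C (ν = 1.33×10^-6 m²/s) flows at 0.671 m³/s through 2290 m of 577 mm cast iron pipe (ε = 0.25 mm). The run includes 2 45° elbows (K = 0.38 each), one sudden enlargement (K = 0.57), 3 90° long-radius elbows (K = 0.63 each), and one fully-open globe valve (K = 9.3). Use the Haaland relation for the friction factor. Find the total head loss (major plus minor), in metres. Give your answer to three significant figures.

H_L ≈ 26.4 m

V = 4Q/(πD²) = 2.566 m/s; V²/2g = 0.3356 m
Re = 1.11×10^6, ε/D = 4.33×10^-4 → f = 0.01665 (Haaland)
Major: h_f = f(L/D)·V²/2g = 0.01665·3969·0.3356 = 22.18 m
Minor: ΣK = 12.5; h_m = ΣK·V²/2g = 4.202 m
Total H_L = 22.18 + 4.202 = 26.38 m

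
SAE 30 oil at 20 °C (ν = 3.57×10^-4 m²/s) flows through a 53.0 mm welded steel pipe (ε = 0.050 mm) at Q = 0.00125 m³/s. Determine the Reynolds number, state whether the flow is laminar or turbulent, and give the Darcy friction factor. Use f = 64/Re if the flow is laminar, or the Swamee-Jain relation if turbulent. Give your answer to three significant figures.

Re ≈ 84.1; laminar; f = 64/Re ≈ 0.761

V = 4Q/(πD²) = 0.5666 m/s
Re = VD/ν = 0.5666·0.0530/3.57×10^-4 = 84.1
Re < 2300 → laminar → f = 64/Re = 0.7609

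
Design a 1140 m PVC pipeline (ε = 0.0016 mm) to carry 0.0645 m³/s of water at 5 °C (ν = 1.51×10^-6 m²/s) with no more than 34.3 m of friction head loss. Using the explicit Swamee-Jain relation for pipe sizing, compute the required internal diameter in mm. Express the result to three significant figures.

Swamee-Jain (Type III): D = 0.66·[ε^1.25·(LQ²/(gh_f))^4.75 + ν·Q^9.4·(L/(gh_f))^5.2]^0.04
LQ²/(gh_f) = 0.01409; L/(gh_f) = 3.388
Term 1 = ε^1.25·(…)^4.75 = 9.19×10^-17; Term 2 = ν·Q^9.4·(…)^5.2 = 5.55×10^-15
D = 0.66·(9.19×10^-17 + 5.55×10^-15)^0.04 = 0.1777 m = 178 mm
Check: V = 2.60 m/s, Re = 3.06×10^5, f = 0.01443, h_f = 31.9 m ≈ 34.3 m ✓

D ≈ 178 mm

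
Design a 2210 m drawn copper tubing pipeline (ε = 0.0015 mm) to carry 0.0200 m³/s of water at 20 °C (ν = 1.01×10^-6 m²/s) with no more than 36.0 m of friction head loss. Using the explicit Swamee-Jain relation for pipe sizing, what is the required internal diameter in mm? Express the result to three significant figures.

D ≈ 128 mm

Swamee-Jain (Type III): D = 0.66·[ε^1.25·(LQ²/(gh_f))^4.75 + ν·Q^9.4·(L/(gh_f))^5.2]^0.04
LQ²/(gh_f) = 0.002503; L/(gh_f) = 6.258
Term 1 = ε^1.25·(…)^4.75 = 2.31×10^-20; Term 2 = ν·Q^9.4·(…)^5.2 = 1.50×10^-18
D = 0.66·(2.31×10^-20 + 1.50×10^-18)^0.04 = 0.1279 m = 128 mm
Check: V = 1.56 m/s, Re = 1.97×10^5, f = 0.01568, h_f = 33.5 m ≈ 36.0 m ✓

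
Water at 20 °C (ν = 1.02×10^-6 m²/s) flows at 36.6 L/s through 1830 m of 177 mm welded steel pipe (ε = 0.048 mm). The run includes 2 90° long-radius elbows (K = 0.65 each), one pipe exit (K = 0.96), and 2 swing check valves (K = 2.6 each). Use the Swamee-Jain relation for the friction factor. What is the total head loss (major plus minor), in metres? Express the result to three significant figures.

V = 4Q/(πD²) = 1.487 m/s; V²/2g = 0.1128 m
Re = 2.58×10^5, ε/D = 2.71×10^-4 → f = 0.01711 (Swamee-Jain)
Major: h_f = f(L/D)·V²/2g = 0.01711·10339·0.1128 = 19.95 m
Minor: ΣK = 7.46; h_m = ΣK·V²/2g = 0.8413 m
Total H_L = 19.95 + 0.8413 = 20.79 m

H_L ≈ 20.8 m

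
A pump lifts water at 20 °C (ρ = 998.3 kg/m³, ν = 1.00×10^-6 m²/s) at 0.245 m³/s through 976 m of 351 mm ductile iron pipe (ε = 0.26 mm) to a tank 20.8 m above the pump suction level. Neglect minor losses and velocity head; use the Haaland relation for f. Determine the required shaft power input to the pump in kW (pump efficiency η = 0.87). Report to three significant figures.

V = 4Q/(πD²) = 2.532 m/s; Re = 8.89×10^5; ε/D = 7.41×10^-4; f = 0.01868
h_f = f(L/D)V²/2g = 16.98 m
Total head H = z + h_f = 20.8 + 16.98 = 37.78 m
P_hyd = ρgQH = 998.3·9.81·0.245·37.78 = 90.64 kW
P_shaft = P_hyd/η = 90.64/0.87 = 104.2 kW

P_shaft ≈ 104 kW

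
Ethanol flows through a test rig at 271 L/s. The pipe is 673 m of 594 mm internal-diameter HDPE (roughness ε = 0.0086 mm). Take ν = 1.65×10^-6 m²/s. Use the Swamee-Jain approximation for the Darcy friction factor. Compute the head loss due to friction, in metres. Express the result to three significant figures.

V = 4Q/(πD²) = 4·0.271/(π·0.594²) = 0.9779 m/s
Re = VD/ν = 0.9779·0.594/1.65×10^-6 = 3.52×10^5 → turbulent
ε/D = 0.0086/594 = 1.45×10^-5
Swamee-Jain: f = 0.01414
h_f = f(L/D)V²/(2g) = 0.01414·(673/0.594)·0.9779²/(2·9.81) = 0.7809 m

h_f ≈ 0.781 m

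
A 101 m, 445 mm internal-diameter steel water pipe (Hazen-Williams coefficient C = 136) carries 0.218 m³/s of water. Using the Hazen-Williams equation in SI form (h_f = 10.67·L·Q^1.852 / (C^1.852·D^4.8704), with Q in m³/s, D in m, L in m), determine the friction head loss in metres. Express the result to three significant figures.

h_f = 10.67·101·0.218^1.852 / (136^1.852·0.445^4.8704) = 0.3704 m

h_f ≈ 0.370 m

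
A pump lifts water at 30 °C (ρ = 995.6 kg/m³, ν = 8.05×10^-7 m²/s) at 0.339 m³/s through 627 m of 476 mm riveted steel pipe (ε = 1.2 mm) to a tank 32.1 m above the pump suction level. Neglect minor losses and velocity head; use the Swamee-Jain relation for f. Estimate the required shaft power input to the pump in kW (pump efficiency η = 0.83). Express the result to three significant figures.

P_shaft ≈ 152 kW

V = 4Q/(πD²) = 1.905 m/s; Re = 1.13×10^6; ε/D = 0.00252; f = 0.02514
h_f = f(L/D)V²/2g = 6.124 m
Total head H = z + h_f = 32.1 + 6.124 = 38.22 m
P_hyd = ρgQH = 995.6·9.81·0.339·38.22 = 126.6 kW
P_shaft = P_hyd/η = 126.6/0.83 = 152.5 kW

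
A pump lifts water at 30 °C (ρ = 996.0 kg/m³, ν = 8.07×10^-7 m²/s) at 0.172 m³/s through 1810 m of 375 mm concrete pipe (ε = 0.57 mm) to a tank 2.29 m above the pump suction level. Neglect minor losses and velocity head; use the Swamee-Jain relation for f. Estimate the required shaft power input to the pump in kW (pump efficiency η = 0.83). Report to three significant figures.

P_shaft ≈ 31.5 kW

V = 4Q/(πD²) = 1.557 m/s; Re = 7.24×10^5; ε/D = 0.00152; f = 0.02221
h_f = f(L/D)V²/2g = 13.25 m
Total head H = z + h_f = 2.29 + 13.25 = 15.54 m
P_hyd = ρgQH = 996.0·9.81·0.172·15.54 = 26.12 kW
P_shaft = P_hyd/η = 26.12/0.83 = 31.46 kW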